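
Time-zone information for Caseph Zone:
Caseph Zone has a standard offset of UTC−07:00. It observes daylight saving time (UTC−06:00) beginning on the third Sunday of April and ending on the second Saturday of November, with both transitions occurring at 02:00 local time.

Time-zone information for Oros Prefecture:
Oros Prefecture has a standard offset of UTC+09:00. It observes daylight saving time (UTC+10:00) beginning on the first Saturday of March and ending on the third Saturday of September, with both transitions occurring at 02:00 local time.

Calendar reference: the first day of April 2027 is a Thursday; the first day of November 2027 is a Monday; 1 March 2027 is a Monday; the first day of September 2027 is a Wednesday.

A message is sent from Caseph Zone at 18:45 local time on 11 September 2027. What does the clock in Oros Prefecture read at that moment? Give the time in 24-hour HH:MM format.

10:45

1 April 2027 is a Thursday, so the first Sunday is April 4 and the third is April 18.
1 November 2027 is a Monday, so the first Saturday is November 6 and the second is November 13.
11 September 2027 lies within the daylight-saving period (18 April – 13 November), so Caseph Zone is on daylight time, UTC−06:00.
18:45 Caseph Zone + 6h = 00:45 UTC (rolling into the next day, 12 September 2027).
1 March 2027 is a Monday, so the first Saturday is March 6.
1 September 2027 is a Wednesday, so the first Saturday is September 4 and the third is September 18.
At the standard offset (UTC+09:00), 00:45 UTC + 9h = 09:45 Oros Prefecture standard time.
Daylight saving runs 6 March – 18 September; the standard-time date in Oros Prefecture, 12 September 2027, is inside that window, so Oros Prefecture is at UTC+10:00.
00:45 UTC + 10h = 10:45 Oros Prefecture.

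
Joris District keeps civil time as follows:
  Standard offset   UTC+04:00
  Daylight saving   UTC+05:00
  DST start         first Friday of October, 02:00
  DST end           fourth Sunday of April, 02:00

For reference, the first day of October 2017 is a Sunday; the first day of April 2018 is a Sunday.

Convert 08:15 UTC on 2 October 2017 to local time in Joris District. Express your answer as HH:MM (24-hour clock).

12:15

1 October 2017 is a Sunday, so the first Friday is October 6.
1 April 2018 is a Sunday, so the first Sunday is April 1 and the fourth is April 22.
At the standard offset (UTC+04:00), 08:15 UTC + 4h = 12:15 Joris District standard time.
Daylight saving runs 6 October 2017 – 22 April 2018; the standard-time date in Joris District, 2 October 2017, is outside that window, so Joris District is on standard time at UTC+04:00.
08:15 UTC + 4h = 12:15 local.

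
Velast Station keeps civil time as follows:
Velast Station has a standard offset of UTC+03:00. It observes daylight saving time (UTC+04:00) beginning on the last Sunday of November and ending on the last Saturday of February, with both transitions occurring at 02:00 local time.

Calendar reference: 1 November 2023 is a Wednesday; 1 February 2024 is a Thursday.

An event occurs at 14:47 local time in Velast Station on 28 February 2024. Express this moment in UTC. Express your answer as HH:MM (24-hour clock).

1 November 2023 is a Wednesday, so Sundays fall on 5, 12, 19, 26; the last is November 26.
1 February 2024 is a Thursday, so Saturdays fall on 3, 10, 17, 24; the last is February 24.
28 February 2024 is outside the daylight-saving period (26 November 2023 – 24 February 2024), so Velast Station is on standard time, UTC+03:00.
14:47 local − 3h = 11:47 UTC.

11:47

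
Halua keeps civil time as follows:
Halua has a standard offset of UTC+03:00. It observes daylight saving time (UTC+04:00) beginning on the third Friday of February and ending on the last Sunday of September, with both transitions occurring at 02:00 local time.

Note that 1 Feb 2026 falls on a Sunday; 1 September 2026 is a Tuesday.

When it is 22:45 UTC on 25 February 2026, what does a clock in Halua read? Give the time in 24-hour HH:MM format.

1 February 2026 is a Sunday, so the first Friday is February 6 and the third is February 20.
1 September 2026 is a Tuesday, so Sundays fall on 6, 13, 20, 27; the last is September 27.
At the standard offset (UTC+03:00), 22:45 UTC + 3h = 01:45 Halua standard time (rolling into the next day, 26 February 2026).
The standard-time date in Halua, 26 February 2026, falls between 20 February and 27 September, so daylight saving is in effect and Halua is at UTC+04:00.
22:45 UTC + 4h = 02:45 local (rolling into the next day, 26 February 2026).

02:45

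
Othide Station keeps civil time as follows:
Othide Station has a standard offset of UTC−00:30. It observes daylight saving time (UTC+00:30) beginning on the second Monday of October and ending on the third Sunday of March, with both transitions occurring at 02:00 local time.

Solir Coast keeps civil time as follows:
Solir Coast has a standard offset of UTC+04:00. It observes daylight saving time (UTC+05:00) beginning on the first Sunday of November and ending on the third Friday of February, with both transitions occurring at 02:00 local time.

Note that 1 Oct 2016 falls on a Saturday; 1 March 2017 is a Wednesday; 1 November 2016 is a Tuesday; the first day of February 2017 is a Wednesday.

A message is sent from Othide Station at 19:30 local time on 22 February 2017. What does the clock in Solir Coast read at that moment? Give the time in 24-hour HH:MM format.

1 October 2016 is a Saturday, so the first Monday is October 3 and the second is October 10.
1 March 2017 is a Wednesday, so the first Sunday is March 5 and the third is March 19.
Daylight saving runs 10 October 2016 – 19 March 2017; 22 February 2017 is inside that window, so Othide Station is at UTC+00:30.
19:30 Othide Station − 0h30m = 19:00 UTC.
1 November 2016 is a Tuesday, so the first Sunday is November 6.
1 February 2017 is a Wednesday, so the first Friday is February 3 and the third is February 17.
At the standard offset (UTC+04:00), 19:00 UTC + 4h = 23:00 Solir Coast standard time.
The standard-time date in Solir Coast, 22 February 2017, does not fall between 6 November 2016 and 17 February 2017, so daylight saving is not in effect and Solir Coast is at UTC+04:00.
19:00 UTC + 4h = 23:00 Solir Coast.

23:00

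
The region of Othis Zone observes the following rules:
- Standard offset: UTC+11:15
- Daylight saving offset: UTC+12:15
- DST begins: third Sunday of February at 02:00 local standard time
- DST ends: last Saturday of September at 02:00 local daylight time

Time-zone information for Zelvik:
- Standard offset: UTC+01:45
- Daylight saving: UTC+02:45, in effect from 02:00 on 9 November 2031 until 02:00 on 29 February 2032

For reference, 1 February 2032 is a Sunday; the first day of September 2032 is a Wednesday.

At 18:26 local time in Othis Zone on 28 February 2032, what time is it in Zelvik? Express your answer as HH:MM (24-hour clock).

08:56

1 February 2032 is a Sunday, so the first Sunday is February 1 and the third is February 15.
1 September 2032 is a Wednesday, so Saturdays fall on 4, 11, 18, 25; the last is September 25.
28 February 2032 lies within the daylight-saving period (15 February – 25 September), so Othis Zone is on daylight time, UTC+12:15.
18:26 Othis Zone − 12h15m = 06:11 UTC.
At the standard offset (UTC+01:45), 06:11 UTC + 1h45m = 07:56 Zelvik standard time.
The standard-time date in Zelvik, 28 February 2032, falls between 9 November 2031 and 29 February 2032, so daylight saving is in effect and Zelvik is at UTC+02:45.
06:11 UTC + 2h45m = 08:56 Zelvik.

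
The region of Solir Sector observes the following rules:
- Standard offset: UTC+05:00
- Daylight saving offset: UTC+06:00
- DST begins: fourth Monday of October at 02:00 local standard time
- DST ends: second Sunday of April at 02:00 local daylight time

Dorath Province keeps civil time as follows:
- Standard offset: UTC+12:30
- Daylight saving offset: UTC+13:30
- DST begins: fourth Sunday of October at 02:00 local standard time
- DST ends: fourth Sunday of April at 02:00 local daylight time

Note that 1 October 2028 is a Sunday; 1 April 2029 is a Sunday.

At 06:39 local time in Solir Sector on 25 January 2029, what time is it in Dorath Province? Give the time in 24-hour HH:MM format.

1 October 2028 is a Sunday, so the first Monday is October 2 and the fourth is October 23.
1 April 2029 is a Sunday, so the first Sunday is April 1 and the second is April 8.
25 January 2029 lies within the daylight-saving period (23 October 2028 – 8 April 2029), so Solir Sector is on daylight time, UTC+06:00.
06:39 Solir Sector − 6h = 00:39 UTC.
1 October 2028 is a Sunday, so the first Sunday is October 1 and the fourth is October 22.
1 April 2029 is a Sunday, so the first Sunday is April 1 and the fourth is April 22.
At the standard offset (UTC+12:30), 00:39 UTC + 12h30m = 13:09 Dorath Province standard time.
The standard-time date in Dorath Province, 25 January 2029, lies within the daylight-saving period (22 October 2028 – 22 April 2029), so Dorath Province is on daylight time, UTC+13:30.
00:39 UTC + 13h30m = 14:09 Dorath Province.

14:09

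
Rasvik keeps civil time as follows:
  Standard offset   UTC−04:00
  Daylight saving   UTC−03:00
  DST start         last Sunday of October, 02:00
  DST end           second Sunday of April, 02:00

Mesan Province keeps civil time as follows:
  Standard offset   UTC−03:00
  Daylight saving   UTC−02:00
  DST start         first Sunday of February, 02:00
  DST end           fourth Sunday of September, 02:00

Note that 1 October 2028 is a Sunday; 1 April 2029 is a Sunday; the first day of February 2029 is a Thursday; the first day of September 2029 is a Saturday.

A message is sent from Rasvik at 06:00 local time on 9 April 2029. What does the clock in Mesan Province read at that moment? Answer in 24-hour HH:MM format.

1 October 2028 is a Sunday, so Sundays fall on 1, 8, 15, 22, 29; the last is October 29.
1 April 2029 is a Sunday, so the first Sunday is April 1 and the second is April 8.
9 April 2029 does not fall between 29 October 2028 and 8 April 2029, so daylight saving is not in effect and Rasvik is at UTC−04:00.
06:00 Rasvik + 4h = 10:00 UTC.
1 February 2029 is a Thursday, so the first Sunday is February 4.
1 September 2029 is a Saturday, so the first Sunday is September 2 and the fourth is September 23.
At the standard offset (UTC−03:00), 10:00 UTC − 3h = 07:00 Mesan Province standard time.
The standard-time date in Mesan Province, 9 April 2029, falls between 4 February and 23 September, so daylight saving is in effect and Mesan Province is at UTC−02:00.
10:00 UTC − 2h = 08:00 Mesan Province.

08:00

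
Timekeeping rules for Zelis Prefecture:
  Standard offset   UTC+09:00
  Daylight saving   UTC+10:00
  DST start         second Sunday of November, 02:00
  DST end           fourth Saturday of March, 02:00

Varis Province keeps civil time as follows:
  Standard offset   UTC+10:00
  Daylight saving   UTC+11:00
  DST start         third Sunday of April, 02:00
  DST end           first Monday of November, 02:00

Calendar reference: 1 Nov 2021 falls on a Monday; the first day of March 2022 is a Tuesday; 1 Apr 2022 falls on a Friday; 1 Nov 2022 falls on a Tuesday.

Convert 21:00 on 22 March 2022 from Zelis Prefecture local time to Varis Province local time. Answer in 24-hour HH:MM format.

1 November 2021 is a Monday, so the first Sunday is November 7 and the second is November 14.
1 March 2022 is a Tuesday, so the first Saturday is March 5 and the fourth is March 26.
22 March 2022 lies within the daylight-saving period (14 November 2021 – 26 March 2022), so Zelis Prefecture is on daylight time, UTC+10:00.
21:00 Zelis Prefecture − 10h = 11:00 UTC.
1 April 2022 is a Friday, so the first Sunday is April 3 and the third is April 17.
1 November 2022 is a Tuesday, so the first Monday is November 7.
At the standard offset (UTC+10:00), 11:00 UTC + 10h = 21:00 Varis Province standard time.
Daylight saving runs 17 April – 7 November; the standard-time date in Varis Province, 22 March 2022, is outside that window, so Varis Province is on standard time at UTC+10:00.
11:00 UTC + 10h = 21:00 Varis Province.

21:00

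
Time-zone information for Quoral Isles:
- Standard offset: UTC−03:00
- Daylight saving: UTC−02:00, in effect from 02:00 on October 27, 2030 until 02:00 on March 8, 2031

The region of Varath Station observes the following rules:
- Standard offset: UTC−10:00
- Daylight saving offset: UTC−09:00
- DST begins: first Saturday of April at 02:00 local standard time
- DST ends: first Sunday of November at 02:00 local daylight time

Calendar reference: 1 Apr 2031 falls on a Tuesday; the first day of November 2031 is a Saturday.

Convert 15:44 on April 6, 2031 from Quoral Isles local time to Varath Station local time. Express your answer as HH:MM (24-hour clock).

09:44

April 6, 2031 is outside the daylight-saving period (27 October 2030 – 8 March 2031), so Quoral Isles is on standard time, UTC−03:00.
15:44 Quoral Isles + 3h = 18:44 UTC.
1 April 2031 is a Tuesday, so the first Saturday is April 5.
1 November 2031 is a Saturday, so the first Sunday is November 2.
At the standard offset (UTC−10:00), 18:44 UTC − 10h = 08:44 Varath Station standard time.
The standard-time date in Varath Station, April 6, 2031, falls between 5 April and 2 November, so daylight saving is in effect and Varath Station is at UTC−09:00.
18:44 UTC − 9h = 09:44 Varath Station.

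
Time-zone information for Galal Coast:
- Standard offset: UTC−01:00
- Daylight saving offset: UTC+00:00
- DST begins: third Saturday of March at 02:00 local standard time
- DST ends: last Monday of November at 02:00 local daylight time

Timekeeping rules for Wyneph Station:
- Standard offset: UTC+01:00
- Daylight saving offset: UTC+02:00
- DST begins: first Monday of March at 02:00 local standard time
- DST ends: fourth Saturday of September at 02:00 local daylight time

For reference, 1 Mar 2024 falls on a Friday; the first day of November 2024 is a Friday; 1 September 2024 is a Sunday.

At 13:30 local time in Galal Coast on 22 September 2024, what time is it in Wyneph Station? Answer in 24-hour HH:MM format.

15:30

1 March 2024 is a Friday, so the first Saturday is March 2 and the third is March 16.
1 November 2024 is a Friday, so Mondays fall on 4, 11, 18, 25; the last is November 25.
Daylight saving runs 16 March – 25 November; 22 September 2024 is inside that window, so Galal Coast is at UTC+00:00.
13:30 Galal Coast − 0h = 13:30 UTC.
1 March 2024 is a Friday, so the first Monday is March 4.
1 September 2024 is a Sunday, so the first Saturday is September 7 and the fourth is September 28.
At the standard offset (UTC+01:00), 13:30 UTC + 1h = 14:30 Wyneph Station standard time.
The standard-time date in Wyneph Station, 22 September 2024, lies within the daylight-saving period (4 March – 28 September), so Wyneph Station is on daylight time, UTC+02:00.
13:30 UTC + 2h = 15:30 Wyneph Station.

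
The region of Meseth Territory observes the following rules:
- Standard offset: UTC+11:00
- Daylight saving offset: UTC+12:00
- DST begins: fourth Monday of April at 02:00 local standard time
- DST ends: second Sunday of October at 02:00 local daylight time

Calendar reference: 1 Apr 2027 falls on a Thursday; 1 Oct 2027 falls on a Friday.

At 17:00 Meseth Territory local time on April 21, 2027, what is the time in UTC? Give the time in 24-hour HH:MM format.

1 April 2027 is a Thursday, so the first Monday is April 5 and the fourth is April 26.
1 October 2027 is a Friday, so the first Sunday is October 3 and the second is October 10.
April 21, 2027 is outside the daylight-saving period (26 April – 10 October), so Meseth Territory is on standard time, UTC+11:00.
17:00 local − 11h = 06:00 UTC.

06:00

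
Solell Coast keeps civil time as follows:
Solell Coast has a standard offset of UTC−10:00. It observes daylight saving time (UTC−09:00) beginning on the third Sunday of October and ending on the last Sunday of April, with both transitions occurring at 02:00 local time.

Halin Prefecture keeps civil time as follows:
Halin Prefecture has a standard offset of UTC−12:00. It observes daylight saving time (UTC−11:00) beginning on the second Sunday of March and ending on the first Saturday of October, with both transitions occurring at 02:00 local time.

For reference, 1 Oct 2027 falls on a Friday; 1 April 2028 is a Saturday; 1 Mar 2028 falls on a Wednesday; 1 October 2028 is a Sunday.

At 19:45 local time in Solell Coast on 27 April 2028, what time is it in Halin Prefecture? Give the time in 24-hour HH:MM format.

17:45

1 October 2027 is a Friday, so the first Sunday is October 3 and the third is October 17.
1 April 2028 is a Saturday, so Sundays fall on 2, 9, 16, 23, 30; the last is April 30.
27 April 2028 lies within the daylight-saving period (17 October 2027 – 30 April 2028), so Solell Coast is on daylight time, UTC−09:00.
19:45 Solell Coast + 9h = 04:45 UTC (rolling into the next day, 28 April 2028).
1 March 2028 is a Wednesday, so the first Sunday is March 5 and the second is March 12.
1 October 2028 is a Sunday, so the first Saturday is October 7.
At the standard offset (UTC−12:00), 04:45 UTC − 12h = 16:45 Halin Prefecture standard time (rolling into the previous day, 27 April 2028).
The standard-time date in Halin Prefecture, 27 April 2028, lies within the daylight-saving period (12 March – 7 October), so Halin Prefecture is on daylight time, UTC−11:00.
04:45 UTC − 11h = 17:45 Halin Prefecture (rolling into the previous day, 27 April 2028).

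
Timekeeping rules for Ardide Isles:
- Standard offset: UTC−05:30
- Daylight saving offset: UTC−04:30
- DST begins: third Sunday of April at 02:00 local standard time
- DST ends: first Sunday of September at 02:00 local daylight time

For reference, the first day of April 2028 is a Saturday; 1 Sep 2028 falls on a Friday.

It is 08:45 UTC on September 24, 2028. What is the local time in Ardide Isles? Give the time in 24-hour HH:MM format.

03:15

1 April 2028 is a Saturday, so the first Sunday is April 2 and the third is April 16.
1 September 2028 is a Friday, so the first Sunday is September 3.
At the standard offset (UTC−05:30), 08:45 UTC − 5h30m = 03:15 Ardide Isles standard time.
The standard-time date in Ardide Isles, September 24, 2028, is outside the daylight-saving period (16 April – 3 September), so Ardide Isles is on standard time, UTC−05:30.
08:45 UTC − 5h30m = 03:15 local.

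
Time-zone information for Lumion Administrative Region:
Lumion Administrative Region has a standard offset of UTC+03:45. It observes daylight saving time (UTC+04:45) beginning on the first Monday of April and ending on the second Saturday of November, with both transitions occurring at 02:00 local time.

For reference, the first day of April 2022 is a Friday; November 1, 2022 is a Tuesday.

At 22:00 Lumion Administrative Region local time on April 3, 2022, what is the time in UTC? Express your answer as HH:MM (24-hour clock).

18:15

1 April 2022 is a Friday, so the first Monday is April 4.
1 November 2022 is a Tuesday, so the first Saturday is November 5 and the second is November 12.
April 3, 2022 does not fall between 4 April and 12 November, so daylight saving is not in effect and Lumion Administrative Region is at UTC+03:45.
22:00 local − 3h45m = 18:15 UTC.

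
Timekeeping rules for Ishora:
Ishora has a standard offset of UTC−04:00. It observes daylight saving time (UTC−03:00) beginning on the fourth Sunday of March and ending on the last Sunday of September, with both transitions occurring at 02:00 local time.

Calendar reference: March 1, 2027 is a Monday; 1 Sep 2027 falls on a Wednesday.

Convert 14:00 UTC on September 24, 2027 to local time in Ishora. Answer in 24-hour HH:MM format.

11:00

1 March 2027 is a Monday, so the first Sunday is March 7 and the fourth is March 28.
1 September 2027 is a Wednesday, so Sundays fall on 5, 12, 19, 26; the last is September 26.
At the standard offset (UTC−04:00), 14:00 UTC − 4h = 10:00 Ishora standard time.
The standard-time date in Ishora, September 24, 2027, falls between 28 March and 26 September, so daylight saving is in effect and Ishora is at UTC−03:00.
14:00 UTC − 3h = 11:00 local.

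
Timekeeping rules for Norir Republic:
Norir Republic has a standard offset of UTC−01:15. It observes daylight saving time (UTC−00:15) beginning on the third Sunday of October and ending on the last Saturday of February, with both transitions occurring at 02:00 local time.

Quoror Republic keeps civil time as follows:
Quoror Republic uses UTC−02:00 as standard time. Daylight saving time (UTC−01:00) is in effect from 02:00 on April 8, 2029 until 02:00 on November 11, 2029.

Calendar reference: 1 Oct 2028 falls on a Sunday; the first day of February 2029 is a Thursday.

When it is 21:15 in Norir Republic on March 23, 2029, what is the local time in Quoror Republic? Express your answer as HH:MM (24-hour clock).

1 October 2028 is a Sunday, so the first Sunday is October 1 and the third is October 15.
1 February 2029 is a Thursday, so Saturdays fall on 3, 10, 17, 24; the last is February 24.
March 23, 2029 is outside the daylight-saving period (15 October 2028 – 24 February 2029), so Norir Republic is on standard time, UTC−01:15.
21:15 Norir Republic + 1h15m = 22:30 UTC.
At the standard offset (UTC−02:00), 22:30 UTC − 2h = 20:30 Quoror Republic standard time.
Daylight saving runs 8 April – 11 November; the standard-time date in Quoror Republic, March 23, 2029, is outside that window, so Quoror Republic is on standard time at UTC−02:00.
22:30 UTC − 2h = 20:30 Quoror Republic.

20:30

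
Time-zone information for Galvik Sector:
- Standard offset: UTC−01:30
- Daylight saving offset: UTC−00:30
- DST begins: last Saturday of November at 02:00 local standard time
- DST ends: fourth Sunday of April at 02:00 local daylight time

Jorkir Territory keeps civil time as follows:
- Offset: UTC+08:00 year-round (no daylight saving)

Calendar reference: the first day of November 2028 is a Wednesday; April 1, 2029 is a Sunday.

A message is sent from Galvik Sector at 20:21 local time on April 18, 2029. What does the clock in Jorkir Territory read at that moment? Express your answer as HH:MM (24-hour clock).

04:51

1 November 2028 is a Wednesday, so Saturdays fall on 4, 11, 18, 25; the last is November 25.
1 April 2029 is a Sunday, so the first Sunday is April 1 and the fourth is April 22.
April 18, 2029 lies within the daylight-saving period (25 November 2028 – 22 April 2029), so Galvik Sector is on daylight time, UTC−00:30.
20:21 Galvik Sector + 0h30m = 20:51 UTC.
Jorkir Territory stays on UTC+08:00 all year.
20:51 UTC + 8h = 04:51 Jorkir Territory (rolling into the next day, 19 April 2029).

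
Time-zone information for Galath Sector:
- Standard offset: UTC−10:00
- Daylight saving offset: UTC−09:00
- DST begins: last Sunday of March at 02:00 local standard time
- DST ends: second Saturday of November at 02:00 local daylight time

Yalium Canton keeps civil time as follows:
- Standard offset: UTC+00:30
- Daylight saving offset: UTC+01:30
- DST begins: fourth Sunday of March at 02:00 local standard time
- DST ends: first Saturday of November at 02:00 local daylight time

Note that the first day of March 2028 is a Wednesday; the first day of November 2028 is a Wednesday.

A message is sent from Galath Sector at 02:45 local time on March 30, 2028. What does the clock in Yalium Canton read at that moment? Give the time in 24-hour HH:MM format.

13:15

1 March 2028 is a Wednesday, so Sundays fall on 5, 12, 19, 26; the last is March 26.
1 November 2028 is a Wednesday, so the first Saturday is November 4 and the second is November 11.
March 30, 2028 falls between 26 March and 11 November, so daylight saving is in effect and Galath Sector is at UTC−09:00.
02:45 Galath Sector + 9h = 11:45 UTC.
1 March 2028 is a Wednesday, so the first Sunday is March 5 and the fourth is March 26.
1 November 2028 is a Wednesday, so the first Saturday is November 4.
At the standard offset (UTC+00:30), 11:45 UTC + 0h30m = 12:15 Yalium Canton standard time.
Daylight saving runs 26 March – 4 November; the standard-time date in Yalium Canton, March 30, 2028, is inside that window, so Yalium Canton is at UTC+01:30.
11:45 UTC + 1h30m = 13:15 Yalium Canton.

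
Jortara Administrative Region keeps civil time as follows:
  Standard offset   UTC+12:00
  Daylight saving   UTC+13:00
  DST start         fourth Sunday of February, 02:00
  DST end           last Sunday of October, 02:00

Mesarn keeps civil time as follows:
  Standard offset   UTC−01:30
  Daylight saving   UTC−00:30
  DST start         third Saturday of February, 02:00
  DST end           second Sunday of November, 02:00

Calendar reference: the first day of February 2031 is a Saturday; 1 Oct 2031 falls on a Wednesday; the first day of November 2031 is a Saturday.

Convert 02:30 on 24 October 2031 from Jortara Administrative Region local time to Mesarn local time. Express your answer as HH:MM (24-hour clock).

1 February 2031 is a Saturday, so the first Sunday is February 2 and the fourth is February 23.
1 October 2031 is a Wednesday, so Sundays fall on 5, 12, 19, 26; the last is October 26.
24 October 2031 lies within the daylight-saving period (23 February – 26 October), so Jortara Administrative Region is on daylight time, UTC+13:00.
02:30 Jortara Administrative Region − 13h = 13:30 UTC (rolling into the previous day, 23 October 2031).
1 February 2031 is a Saturday, so the first Saturday is February 1 and the third is February 15.
1 November 2031 is a Saturday, so the first Sunday is November 2 and the second is November 9.
At the standard offset (UTC−01:30), 13:30 UTC − 1h30m = 12:00 Mesarn standard time.
The standard-time date in Mesarn, 23 October 2031, falls between 15 February and 9 November, so daylight saving is in effect and Mesarn is at UTC−00:30.
13:30 UTC − 0h30m = 13:00 Mesarn.

13:00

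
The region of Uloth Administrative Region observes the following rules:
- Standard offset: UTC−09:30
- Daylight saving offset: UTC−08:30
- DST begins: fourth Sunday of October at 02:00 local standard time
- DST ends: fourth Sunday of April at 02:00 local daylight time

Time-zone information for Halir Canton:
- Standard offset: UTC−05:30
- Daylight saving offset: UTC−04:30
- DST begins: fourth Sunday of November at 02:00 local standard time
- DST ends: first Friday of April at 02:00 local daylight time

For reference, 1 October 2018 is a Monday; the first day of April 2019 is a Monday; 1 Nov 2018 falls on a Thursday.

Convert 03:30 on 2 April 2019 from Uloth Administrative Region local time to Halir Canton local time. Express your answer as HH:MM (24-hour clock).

1 October 2018 is a Monday, so the first Sunday is October 7 and the fourth is October 28.
1 April 2019 is a Monday, so the first Sunday is April 7 and the fourth is April 28.
2 April 2019 falls between 28 October 2018 and 28 April 2019, so daylight saving is in effect and Uloth Administrative Region is at UTC−08:30.
03:30 Uloth Administrative Region + 8h30m = 12:00 UTC.
1 November 2018 is a Thursday, so the first Sunday is November 4 and the fourth is November 25.
1 April 2019 is a Monday, so the first Friday is April 5.
At the standard offset (UTC−05:30), 12:00 UTC − 5h30m = 06:30 Halir Canton standard time.
The standard-time date in Halir Canton, 2 April 2019, falls between 25 November 2018 and 5 April 2019, so daylight saving is in effect and Halir Canton is at UTC−04:30.
12:00 UTC − 4h30m = 07:30 Halir Canton.

07:30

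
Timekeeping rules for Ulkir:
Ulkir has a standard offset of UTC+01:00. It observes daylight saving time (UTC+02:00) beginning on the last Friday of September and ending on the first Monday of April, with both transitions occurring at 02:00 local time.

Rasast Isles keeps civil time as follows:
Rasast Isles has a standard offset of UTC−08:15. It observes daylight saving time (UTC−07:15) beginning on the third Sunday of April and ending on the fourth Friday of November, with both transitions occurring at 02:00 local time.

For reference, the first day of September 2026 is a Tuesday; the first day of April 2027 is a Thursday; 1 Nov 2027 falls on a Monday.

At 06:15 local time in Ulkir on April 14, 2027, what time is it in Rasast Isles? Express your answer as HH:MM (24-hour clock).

21:00

1 September 2026 is a Tuesday, so Fridays fall on 4, 11, 18, 25; the last is September 25.
1 April 2027 is a Thursday, so the first Monday is April 5.
April 14, 2027 is outside the daylight-saving period (25 September 2026 – 5 April 2027), so Ulkir is on standard time, UTC+01:00.
06:15 Ulkir − 1h = 05:15 UTC.
1 April 2027 is a Thursday, so the first Sunday is April 4 and the third is April 18.
1 November 2027 is a Monday, so the first Friday is November 5 and the fourth is November 26.
At the standard offset (UTC−08:15), 05:15 UTC − 8h15m = 21:00 Rasast Isles standard time (rolling into the previous day, 13 April 2027).
Daylight saving runs 18 April – 26 November; the standard-time date in Rasast Isles, April 13, 2027, is outside that window, so Rasast Isles is on standard time at UTC−08:15.
05:15 UTC − 8h15m = 21:00 Rasast Isles (rolling into the previous day, 13 April 2027).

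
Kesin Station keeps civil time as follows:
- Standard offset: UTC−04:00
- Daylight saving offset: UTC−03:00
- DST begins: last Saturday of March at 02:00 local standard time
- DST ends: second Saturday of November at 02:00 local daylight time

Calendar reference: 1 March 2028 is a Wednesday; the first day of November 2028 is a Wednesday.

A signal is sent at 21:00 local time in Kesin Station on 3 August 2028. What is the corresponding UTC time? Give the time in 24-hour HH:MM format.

1 March 2028 is a Wednesday, so Saturdays fall on 4, 11, 18, 25; the last is March 25.
1 November 2028 is a Wednesday, so the first Saturday is November 4 and the second is November 11.
3 August 2028 falls between 25 March and 11 November, so daylight saving is in effect and Kesin Station is at UTC−03:00.
21:00 local + 3h = 00:00 UTC (rolling into the next day, 4 August 2028).

00:00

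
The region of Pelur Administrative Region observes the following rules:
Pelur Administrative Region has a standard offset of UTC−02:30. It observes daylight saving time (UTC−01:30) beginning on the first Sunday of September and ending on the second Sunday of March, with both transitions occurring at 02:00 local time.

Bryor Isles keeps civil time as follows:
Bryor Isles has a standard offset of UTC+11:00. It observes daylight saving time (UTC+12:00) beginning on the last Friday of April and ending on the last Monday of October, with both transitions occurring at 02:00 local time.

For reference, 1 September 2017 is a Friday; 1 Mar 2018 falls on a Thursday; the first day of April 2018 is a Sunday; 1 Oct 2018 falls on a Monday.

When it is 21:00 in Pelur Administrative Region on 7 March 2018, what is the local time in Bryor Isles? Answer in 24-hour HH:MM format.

1 September 2017 is a Friday, so the first Sunday is September 3.
1 March 2018 is a Thursday, so the first Sunday is March 4 and the second is March 11.
Daylight saving runs 3 September 2017 – 11 March 2018; 7 March 2018 is inside that window, so Pelur Administrative Region is at UTC−01:30.
21:00 Pelur Administrative Region + 1h30m = 22:30 UTC.
1 April 2018 is a Sunday, so Fridays fall on 6, 13, 20, 27; the last is April 27.
1 October 2018 is a Monday, so Mondays fall on 1, 8, 15, 22, 29; the last is October 29.
At the standard offset (UTC+11:00), 22:30 UTC + 11h = 09:30 Bryor Isles standard time (rolling into the next day, 8 March 2018).
The standard-time date in Bryor Isles, 8 March 2018, does not fall between 27 April and 29 October, so daylight saving is not in effect and Bryor Isles is at UTC+11:00.
22:30 UTC + 11h = 09:30 Bryor Isles (rolling into the next day, 8 March 2018).

09:30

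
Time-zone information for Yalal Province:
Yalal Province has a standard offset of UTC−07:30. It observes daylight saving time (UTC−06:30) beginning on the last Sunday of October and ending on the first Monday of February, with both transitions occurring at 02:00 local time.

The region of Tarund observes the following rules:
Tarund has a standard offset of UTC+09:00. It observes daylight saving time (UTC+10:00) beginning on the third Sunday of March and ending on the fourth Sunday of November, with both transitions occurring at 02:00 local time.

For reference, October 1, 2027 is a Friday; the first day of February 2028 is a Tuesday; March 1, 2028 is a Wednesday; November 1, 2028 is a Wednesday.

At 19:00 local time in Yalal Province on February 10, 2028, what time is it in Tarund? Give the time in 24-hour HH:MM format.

11:30

1 October 2027 is a Friday, so Sundays fall on 3, 10, 17, 24, 31; the last is October 31.
1 February 2028 is a Tuesday, so the first Monday is February 7.
Daylight saving runs 31 October 2027 – 7 February 2028; February 10, 2028 is outside that window, so Yalal Province is on standard time at UTC−07:30.
19:00 Yalal Province + 7h30m = 02:30 UTC (rolling into the next day, 11 February 2028).
1 March 2028 is a Wednesday, so the first Sunday is March 5 and the third is March 19.
1 November 2028 is a Wednesday, so the first Sunday is November 5 and the fourth is November 26.
At the standard offset (UTC+09:00), 02:30 UTC + 9h = 11:30 Tarund standard time.
The standard-time date in Tarund, February 11, 2028, is outside the daylight-saving period (19 March – 26 November), so Tarund is on standard time, UTC+09:00.
02:30 UTC + 9h = 11:30 Tarund.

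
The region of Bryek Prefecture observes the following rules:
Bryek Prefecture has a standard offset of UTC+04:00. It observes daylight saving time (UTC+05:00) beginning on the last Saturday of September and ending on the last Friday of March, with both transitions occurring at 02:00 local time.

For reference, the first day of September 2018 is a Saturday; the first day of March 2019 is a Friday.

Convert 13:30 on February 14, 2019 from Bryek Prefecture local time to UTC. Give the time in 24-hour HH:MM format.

1 September 2018 is a Saturday, so Saturdays fall on 1, 8, 15, 22, 29; the last is September 29.
1 March 2019 is a Friday, so Fridays fall on 1, 8, 15, 22, 29; the last is March 29.
February 14, 2019 lies within the daylight-saving period (29 September 2018 – 29 March 2019), so Bryek Prefecture is on daylight time, UTC+05:00.
13:30 local − 5h = 08:30 UTC.

08:30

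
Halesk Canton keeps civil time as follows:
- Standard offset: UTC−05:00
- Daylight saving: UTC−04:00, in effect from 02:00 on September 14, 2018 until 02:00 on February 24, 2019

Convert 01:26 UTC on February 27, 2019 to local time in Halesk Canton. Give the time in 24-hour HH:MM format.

20:26

At the standard offset (UTC−05:00), 01:26 UTC − 5h = 20:26 Halesk Canton standard time (rolling into the previous day, 26 February 2019).
The standard-time date in Halesk Canton, February 26, 2019, is outside the daylight-saving period (14 September 2018 – 24 February 2019), so Halesk Canton is on standard time, UTC−05:00.
01:26 UTC − 5h = 20:26 local (rolling into the previous day, 26 February 2019).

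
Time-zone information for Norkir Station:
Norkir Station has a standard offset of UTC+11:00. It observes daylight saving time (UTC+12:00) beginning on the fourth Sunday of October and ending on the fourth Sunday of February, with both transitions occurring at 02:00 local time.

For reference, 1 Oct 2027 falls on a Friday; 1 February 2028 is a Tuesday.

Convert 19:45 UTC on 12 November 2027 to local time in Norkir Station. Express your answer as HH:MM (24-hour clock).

1 October 2027 is a Friday, so the first Sunday is October 3 and the fourth is October 24.
1 February 2028 is a Tuesday, so the first Sunday is February 6 and the fourth is February 27.
At the standard offset (UTC+11:00), 19:45 UTC + 11h = 06:45 Norkir Station standard time (rolling into the next day, 13 November 2027).
The standard-time date in Norkir Station, 13 November 2027, falls between 24 October 2027 and 27 February 2028, so daylight saving is in effect and Norkir Station is at UTC+12:00.
19:45 UTC + 12h = 07:45 local (rolling into the next day, 13 November 2027).

07:45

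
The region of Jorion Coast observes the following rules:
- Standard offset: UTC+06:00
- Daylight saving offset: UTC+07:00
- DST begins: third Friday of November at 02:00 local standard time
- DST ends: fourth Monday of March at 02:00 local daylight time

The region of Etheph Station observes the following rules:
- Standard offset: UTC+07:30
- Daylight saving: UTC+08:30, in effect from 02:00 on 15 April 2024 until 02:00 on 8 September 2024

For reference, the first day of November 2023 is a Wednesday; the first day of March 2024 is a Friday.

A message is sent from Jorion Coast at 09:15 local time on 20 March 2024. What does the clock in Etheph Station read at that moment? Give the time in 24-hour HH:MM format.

1 November 2023 is a Wednesday, so the first Friday is November 3 and the third is November 17.
1 March 2024 is a Friday, so the first Monday is March 4 and the fourth is March 25.
20 March 2024 falls between 17 November 2023 and 25 March 2024, so daylight saving is in effect and Jorion Coast is at UTC+07:00.
09:15 Jorion Coast − 7h = 02:15 UTC.
At the standard offset (UTC+07:30), 02:15 UTC + 7h30m = 09:45 Etheph Station standard time.
Daylight saving runs 15 April – 8 September; the standard-time date in Etheph Station, 20 March 2024, is outside that window, so Etheph Station is on standard time at UTC+07:30.
02:15 UTC + 7h30m = 09:45 Etheph Station.

09:45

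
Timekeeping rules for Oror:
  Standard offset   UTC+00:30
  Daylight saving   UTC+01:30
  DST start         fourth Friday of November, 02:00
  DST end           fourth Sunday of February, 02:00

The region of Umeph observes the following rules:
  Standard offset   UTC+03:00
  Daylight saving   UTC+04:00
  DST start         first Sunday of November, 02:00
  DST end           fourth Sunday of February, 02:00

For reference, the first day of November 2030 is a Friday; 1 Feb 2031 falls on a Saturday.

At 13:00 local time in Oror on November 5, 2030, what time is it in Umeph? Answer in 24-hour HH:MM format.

1 November 2030 is a Friday, so the first Friday is November 1 and the fourth is November 22.
1 February 2031 is a Saturday, so the first Sunday is February 2 and the fourth is February 23.
November 5, 2030 is outside the daylight-saving period (22 November 2030 – 23 February 2031), so Oror is on standard time, UTC+00:30.
13:00 Oror − 0h30m = 12:30 UTC.
1 November 2030 is a Friday, so the first Sunday is November 3.
1 February 2031 is a Saturday, so the first Sunday is February 2 and the fourth is February 23.
At the standard offset (UTC+03:00), 12:30 UTC + 3h = 15:30 Umeph standard time.
The standard-time date in Umeph, November 5, 2030, lies within the daylight-saving period (3 November 2030 – 23 February 2031), so Umeph is on daylight time, UTC+04:00.
12:30 UTC + 4h = 16:30 Umeph.

16:30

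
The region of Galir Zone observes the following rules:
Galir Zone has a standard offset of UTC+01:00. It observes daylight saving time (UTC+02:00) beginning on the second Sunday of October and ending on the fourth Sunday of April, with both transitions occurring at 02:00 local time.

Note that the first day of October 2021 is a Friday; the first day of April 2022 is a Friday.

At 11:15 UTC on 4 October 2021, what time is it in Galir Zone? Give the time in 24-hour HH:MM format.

12:15

1 October 2021 is a Friday, so the first Sunday is October 3 and the second is October 10.
1 April 2022 is a Friday, so the first Sunday is April 3 and the fourth is April 24.
At the standard offset (UTC+01:00), 11:15 UTC + 1h = 12:15 Galir Zone standard time.
The standard-time date in Galir Zone, 4 October 2021, does not fall between 10 October 2021 and 24 April 2022, so daylight saving is not in effect and Galir Zone is at UTC+01:00.
11:15 UTC + 1h = 12:15 local.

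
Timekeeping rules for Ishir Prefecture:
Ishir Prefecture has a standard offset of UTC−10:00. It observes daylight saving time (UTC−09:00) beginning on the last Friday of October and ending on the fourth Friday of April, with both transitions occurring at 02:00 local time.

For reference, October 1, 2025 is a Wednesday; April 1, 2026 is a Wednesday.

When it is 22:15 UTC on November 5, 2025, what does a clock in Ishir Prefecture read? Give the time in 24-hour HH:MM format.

13:15

1 October 2025 is a Wednesday, so Fridays fall on 3, 10, 17, 24, 31; the last is October 31.
1 April 2026 is a Wednesday, so the first Friday is April 3 and the fourth is April 24.
At the standard offset (UTC−10:00), 22:15 UTC − 10h = 12:15 Ishir Prefecture standard time.
The standard-time date in Ishir Prefecture, November 5, 2025, lies within the daylight-saving period (31 October 2025 – 24 April 2026), so Ishir Prefecture is on daylight time, UTC−09:00.
22:15 UTC − 9h = 13:15 local.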